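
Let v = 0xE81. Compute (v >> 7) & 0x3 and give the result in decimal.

1

v = 00111010000001
Shift right by 7: 0011101
Mask low 2 bits: 01 = 1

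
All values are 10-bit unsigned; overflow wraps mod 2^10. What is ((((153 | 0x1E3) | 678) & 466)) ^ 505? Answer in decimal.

43

153 = 0010011001
0x1E3 = 0111100011
→ | → 0111111011 = 507
678 = 1010100110
→ | → 1111111111 = 1023
466 = 0111010010
→ & → 0111010010 = 466
505 = 0111111001
→ ^ → 0000101011 = 43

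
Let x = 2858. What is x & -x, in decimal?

x = 101100101010 = 2858
-x (two's complement) = …010011010110
AND   = 000000000010 = 2
(x & -x isolates the lowest set bit of x.)

2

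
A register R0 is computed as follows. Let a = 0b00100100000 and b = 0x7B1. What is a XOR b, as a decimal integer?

a = 00100100000
0x7B1 = 11110110001
XOR → 11010010001 = 1681

1681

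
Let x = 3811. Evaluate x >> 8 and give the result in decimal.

14

3811 = 111011100011
shift right by 8 → 000000001110 = 14
(equivalently, floor(3811 / 256))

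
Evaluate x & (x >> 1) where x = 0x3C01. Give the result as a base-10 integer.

x = 11110000000001 = 15361
x>>1 = 01111000000000
AND  = 01110000000000 = 7168
(x & (x >> 1) has a 1 wherever x has two consecutive 1 bits.)

7168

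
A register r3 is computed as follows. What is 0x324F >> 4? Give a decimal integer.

804

0x324F = 11001001001111
shift right by 4 → 00001100100100 = 804
(equivalently, floor(12879 / 16))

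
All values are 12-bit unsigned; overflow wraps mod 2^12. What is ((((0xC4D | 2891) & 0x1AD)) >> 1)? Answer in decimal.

0xC4D = 110001001101
2891 = 101101001011
→ | → 111101001111 = 3919
0x1AD = 000110101101
→ & → 000100001101 = 269
→ >> 1 → 000010000110 = 134

134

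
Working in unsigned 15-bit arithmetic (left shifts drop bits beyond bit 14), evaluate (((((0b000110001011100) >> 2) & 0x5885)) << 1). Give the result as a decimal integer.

0b000110001011100 = 000110001011100
→ >> 2 → 000001100010111 = 791
0x5885 = 101100010000101
→ & → 000000000000101 = 5
→ << 1 (mod 2^15) → 000000000001010 = 10

10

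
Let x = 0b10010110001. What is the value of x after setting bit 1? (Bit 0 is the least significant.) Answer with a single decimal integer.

x = 10010110001
bit 1 is currently 0; set it via x | (1 << 1) = x | 2
→ 10010110011 = 1203

1203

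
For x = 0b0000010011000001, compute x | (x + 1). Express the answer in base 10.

x = 10011000001 = 1217
x + 1 = 10011000010
OR    = 10011000011 = 1219
(x | (x + 1) sets the lowest cleared bit.)

1219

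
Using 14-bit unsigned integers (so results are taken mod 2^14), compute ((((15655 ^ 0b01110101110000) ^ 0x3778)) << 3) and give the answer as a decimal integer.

15655 = 11110100100111
0b01110101110000 = 01110101110000
→ ^ → 10000001010111 = 8279
0x3778 = 11011101111000
→ ^ → 01011100101111 = 5935
→ << 3 (mod 2^14) → 11100101111000 = 14712

14712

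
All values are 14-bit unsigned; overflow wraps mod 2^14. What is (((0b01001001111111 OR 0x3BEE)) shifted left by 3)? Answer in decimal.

0b01001001111111 = 01001001111111
0x3BEE = 11101111101110
→ OR → 11101111111111 = 15359
→ shifted left by 3 (mod 2^14) → 01111111111000 = 8184

8184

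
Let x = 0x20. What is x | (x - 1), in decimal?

x = 100000 = 32
x - 1 = 011111
OR    = 111111 = 63
(x | (x - 1) sets all bits below the lowest set bit.)

63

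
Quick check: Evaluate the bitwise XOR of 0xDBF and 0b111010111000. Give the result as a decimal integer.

775

0xDBF = 110110111111
b = 111010111000
XOR → 001100000111 = 775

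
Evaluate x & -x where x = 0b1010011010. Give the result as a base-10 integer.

2

x = 1010011010 = 666
-x (two's complement) = …0101100110
AND   = 0000000010 = 2
(x & -x isolates the lowest set bit of x.)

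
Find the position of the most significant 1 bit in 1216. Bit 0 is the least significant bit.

10

1216 = 10011000000
The topmost 1 is at position 10 (since 2^10 = 1024 ≤ 1216 < 2048).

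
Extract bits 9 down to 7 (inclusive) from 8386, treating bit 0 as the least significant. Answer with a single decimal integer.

1

v = 10000011000010
Shift right by 7: 1000001
Mask low 3 bits: 001 = 1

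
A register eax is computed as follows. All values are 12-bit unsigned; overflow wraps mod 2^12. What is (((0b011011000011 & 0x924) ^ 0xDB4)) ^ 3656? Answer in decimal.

0b011011000011 = 011011000011
0x924 = 100100100100
→ & → 000000000000 = 0
0xDB4 = 110110110100
→ ^ → 110110110100 = 3508
3656 = 111001001000
→ ^ → 001111111100 = 1020

1020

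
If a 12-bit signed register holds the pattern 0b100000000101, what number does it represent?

pattern = 100000000101 (MSB is 1 ⇒ negative)
Invert: 011111111010, add 1 → 011111111011 = 2043, so the value is -2043.
(Equivalently: 2053 - 2^12 = 2053 - 4096 = -2043.)

-2043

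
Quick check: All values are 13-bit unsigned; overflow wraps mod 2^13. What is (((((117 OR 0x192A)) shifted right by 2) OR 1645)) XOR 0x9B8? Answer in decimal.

4039

117 = 0000001110101
0x192A = 1100100101010
→ OR → 1100101111111 = 6527
→ shifted right by 2 → 0011001011111 = 1631
1645 = 0011001101101
→ OR → 0011001111111 = 1663
0x9B8 = 0100110111000
→ XOR → 0111111000111 = 4039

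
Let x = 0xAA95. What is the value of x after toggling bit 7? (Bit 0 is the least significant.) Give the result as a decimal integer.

43541

x = 1010101010010101
bit 7 is currently 1; toggle it via x ^ (1 << 7) = x ^ 128
→ 1010101000010101 = 43541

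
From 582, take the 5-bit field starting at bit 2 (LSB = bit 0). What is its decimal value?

v = 1001000110
Shift right by 2: 10010001
Mask low 5 bits: 10001 = 17

17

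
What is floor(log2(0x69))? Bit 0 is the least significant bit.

0x69 = 1101001
The topmost 1 is at position 6 (since 2^6 = 64 ≤ 105 < 128).

6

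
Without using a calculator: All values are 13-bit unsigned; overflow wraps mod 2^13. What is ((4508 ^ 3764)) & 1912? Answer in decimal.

1832

4508 = 1000110011100
3764 = 0111010110100
→ ^ → 1111100101000 = 7976
1912 = 0011101111000
→ & → 0011100101000 = 1832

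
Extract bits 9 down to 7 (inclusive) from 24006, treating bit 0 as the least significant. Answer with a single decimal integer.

3

v = 101110111000110
Shift right by 7: 10111011
Mask low 3 bits: 011 = 3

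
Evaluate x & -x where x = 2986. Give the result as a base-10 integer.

x = 101110101010 = 2986
-x (two's complement) = …010001010110
AND   = 000000000010 = 2
(x & -x isolates the lowest set bit of x.)

2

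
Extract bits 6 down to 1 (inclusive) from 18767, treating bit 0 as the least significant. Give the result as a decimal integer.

39

v = 100100101001111
Shift right by 1: 10010010100111
Mask low 6 bits: 100111 = 39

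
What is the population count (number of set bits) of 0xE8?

0xE8 = 11101000
Count the 1s: 1 + 1 + 1 + 1 = 4

4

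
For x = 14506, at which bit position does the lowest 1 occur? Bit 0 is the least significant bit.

14506 = 11100010101010
Trailing zeros: 1, so the lowest set bit is bit 1 (value 2).

1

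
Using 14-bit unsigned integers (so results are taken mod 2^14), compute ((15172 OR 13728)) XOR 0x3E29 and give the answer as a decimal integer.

15172 = 11101101000100
13728 = 11010110100000
→ OR → 11111111100100 = 16356
0x3E29 = 11111000101001
→ XOR → 00000111001101 = 461

461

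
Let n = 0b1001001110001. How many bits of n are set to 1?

6

n = 1001001110001
Count the 1s: 1 + 1 + 1 + 1 + 1 + 1 = 6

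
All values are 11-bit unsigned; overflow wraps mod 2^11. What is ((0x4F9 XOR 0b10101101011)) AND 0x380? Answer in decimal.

384

0x4F9 = 10011111001
0b10101101011 = 10101101011
→ XOR → 00110010010 = 402
0x380 = 01110000000
→ AND → 00110000000 = 384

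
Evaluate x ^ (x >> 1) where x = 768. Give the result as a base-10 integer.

640

x = 1100000000 = 768
x>>1 = 0110000000
XOR  = 1010000000 = 640
(x ^ (x >> 1) gives the standard binary-reflected Gray code of x.)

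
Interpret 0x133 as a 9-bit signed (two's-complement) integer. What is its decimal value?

pattern = 100110011 (MSB is 1 ⇒ negative)
Invert: 011001100, add 1 → 011001101 = 205, so the value is -205.
(Equivalently: 307 - 2^9 = 307 - 512 = -205.)

-205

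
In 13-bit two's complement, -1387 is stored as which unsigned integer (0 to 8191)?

1387 in 13 bits: 0010101101011
Invert: 1101010010100
Add 1:  1101010010101 = 6805
(Check: 2^13 - 1387 = 8192 - 1387 = 6805.)

6805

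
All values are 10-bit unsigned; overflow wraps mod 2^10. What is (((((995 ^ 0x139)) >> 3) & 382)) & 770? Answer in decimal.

2

995 = 1111100011
0x139 = 0100111001
→ ^ → 1011011010 = 730
→ >> 3 → 0001011011 = 91
382 = 0101111110
→ & → 0001011010 = 90
770 = 1100000010
→ & → 0000000010 = 2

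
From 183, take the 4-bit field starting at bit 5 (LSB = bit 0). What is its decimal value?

5

v = 0010110111
Shift right by 5: 00101
Mask low 4 bits: 0101 = 5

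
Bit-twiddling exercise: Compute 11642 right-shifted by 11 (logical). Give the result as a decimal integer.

5

11642 = 10110101111010
shift right by 11 → 00000000000101 = 5
(equivalently, floor(11642 / 2048))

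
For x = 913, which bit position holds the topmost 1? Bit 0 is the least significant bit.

9

913 = 1110010001
The topmost 1 is at position 9 (since 2^9 = 512 ≤ 913 < 1024).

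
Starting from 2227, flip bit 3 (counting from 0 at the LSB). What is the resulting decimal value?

x = 100010110011
bit 3 is currently 0; toggle it via x ^ (1 << 3) = x ^ 8
→ 100010111011 = 2235

2235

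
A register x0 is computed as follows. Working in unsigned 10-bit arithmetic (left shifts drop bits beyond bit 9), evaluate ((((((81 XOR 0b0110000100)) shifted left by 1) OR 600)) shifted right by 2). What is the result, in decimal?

81 = 0001010001
0b0110000100 = 0110000100
→ XOR → 0111010101 = 469
→ shifted left by 1 (mod 2^10) → 1110101010 = 938
600 = 1001011000
→ OR → 1111111010 = 1018
→ shifted right by 2 → 0011111110 = 254

254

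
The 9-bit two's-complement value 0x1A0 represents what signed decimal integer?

pattern = 110100000 (MSB is 1 ⇒ negative)
Invert: 001011111, add 1 → 001100000 = 96, so the value is -96.
(Equivalently: 416 - 2^9 = 416 - 512 = -96.)

-96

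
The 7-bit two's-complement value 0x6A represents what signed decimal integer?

-22

pattern = 1101010 (MSB is 1 ⇒ negative)
Invert: 0010101, add 1 → 0010110 = 22, so the value is -22.
(Equivalently: 106 - 2^7 = 106 - 128 = -22.)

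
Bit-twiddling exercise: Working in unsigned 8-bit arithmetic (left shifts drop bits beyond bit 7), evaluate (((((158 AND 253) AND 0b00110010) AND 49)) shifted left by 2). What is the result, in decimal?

158 = 10011110
253 = 11111101
→ AND → 10011100 = 156
0b00110010 = 00110010
→ AND → 00010000 = 16
49 = 00110001
→ AND → 00010000 = 16
→ shifted left by 2 (mod 2^8) → 01000000 = 64

64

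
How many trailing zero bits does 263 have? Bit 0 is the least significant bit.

263 = 100000111
Trailing zeros: 0, so the lowest set bit is bit 0 (value 1).

0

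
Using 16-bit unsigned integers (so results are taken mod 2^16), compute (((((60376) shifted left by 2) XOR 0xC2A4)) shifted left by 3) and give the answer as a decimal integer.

60376 = 1110101111011000
→ shifted left by 2 (mod 2^16) → 1010111101100000 = 44896
0xC2A4 = 1100001010100100
→ XOR → 0110110111000100 = 28100
→ shifted left by 3 (mod 2^16) → 0110111000100000 = 28192

28192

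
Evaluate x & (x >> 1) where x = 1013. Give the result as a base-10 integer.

x = 1111110101 = 1013
x>>1 = 0111111010
AND  = 0111110000 = 496
(x & (x >> 1) has a 1 wherever x has two consecutive 1 bits.)

496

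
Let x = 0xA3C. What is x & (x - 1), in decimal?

x = 101000111100 = 2620
x - 1 = 101000111011
AND   = 101000111000 = 2616
(x & (x - 1) clears the lowest set bit of x.)

2616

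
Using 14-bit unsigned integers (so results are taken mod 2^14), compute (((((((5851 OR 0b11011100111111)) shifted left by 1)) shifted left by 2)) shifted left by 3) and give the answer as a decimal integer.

5851 = 01011011011011
0b11011100111111 = 11011100111111
→ OR → 11011111111111 = 14335
→ shifted left by 1 (mod 2^14) → 10111111111110 = 12286
→ shifted left by 2 (mod 2^14) → 11111111111000 = 16376
→ shifted left by 3 (mod 2^14) → 11111111000000 = 16320

16320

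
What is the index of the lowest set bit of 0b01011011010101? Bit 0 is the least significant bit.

0

0b01011011010101 = 1011011010101
Trailing zeros: 0, so the lowest set bit is bit 0 (value 1).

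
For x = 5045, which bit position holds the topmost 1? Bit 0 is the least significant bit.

12

5045 = 1001110110101
The topmost 1 is at position 12 (since 2^12 = 4096 ≤ 5045 < 8192).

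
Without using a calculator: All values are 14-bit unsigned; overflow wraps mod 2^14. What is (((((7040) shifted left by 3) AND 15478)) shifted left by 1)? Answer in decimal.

14336

7040 = 01101110000000
→ shifted left by 3 (mod 2^14) → 01110000000000 = 7168
15478 = 11110001110110
→ AND → 01110000000000 = 7168
→ shifted left by 1 (mod 2^14) → 11100000000000 = 14336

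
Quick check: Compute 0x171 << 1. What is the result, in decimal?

0x171 = 0101110001
shift left by 1 → 1011100010 = 738
(equivalently, 369 × 2^1 = 369 × 2)

738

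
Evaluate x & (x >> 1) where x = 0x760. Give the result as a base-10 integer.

800

x = 11101100000 = 1888
x>>1 = 01110110000
AND  = 01100100000 = 800
(x & (x >> 1) has a 1 wherever x has two consecutive 1 bits.)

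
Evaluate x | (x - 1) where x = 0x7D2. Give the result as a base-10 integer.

x = 11111010010 = 2002
x - 1 = 11111010001
OR    = 11111010011 = 2003
(x | (x - 1) sets all bits below the lowest set bit.)

2003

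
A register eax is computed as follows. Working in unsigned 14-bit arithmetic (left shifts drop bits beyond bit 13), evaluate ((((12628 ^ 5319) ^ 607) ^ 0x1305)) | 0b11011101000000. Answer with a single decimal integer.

14281

12628 = 11000101010100
5319 = 01010011000111
→ ^ → 10010110010011 = 9619
607 = 00001001011111
→ ^ → 10011111001100 = 10188
0x1305 = 01001100000101
→ ^ → 11010011001001 = 13513
0b11011101000000 = 11011101000000
→ | → 11011111001001 = 14281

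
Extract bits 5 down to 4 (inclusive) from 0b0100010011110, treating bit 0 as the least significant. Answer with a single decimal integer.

1

v = 0100010011110
Shift right by 4: 010001001
Mask low 2 bits: 01 = 1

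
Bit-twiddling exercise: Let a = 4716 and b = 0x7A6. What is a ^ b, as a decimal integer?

5578

4716 = 1001001101100
0x7A6 = 0011110100110
XOR → 1010111001010 = 5578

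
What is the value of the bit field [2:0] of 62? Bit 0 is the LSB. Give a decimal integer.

6

v = 0000111110
Shift right by 0: 0000111110
Mask low 3 bits: 110 = 6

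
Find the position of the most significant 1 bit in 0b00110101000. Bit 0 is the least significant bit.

8

0b00110101000 = 110101000
The topmost 1 is at position 8 (since 2^8 = 256 ≤ 424 < 512).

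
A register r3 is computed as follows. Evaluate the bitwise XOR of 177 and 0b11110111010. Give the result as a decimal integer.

177 = 00010110001
b = 11110111010
XOR → 11100001011 = 1803

1803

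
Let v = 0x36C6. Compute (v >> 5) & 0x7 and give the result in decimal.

6

v = 11011011000110
Shift right by 5: 110110110
Mask low 3 bits: 110 = 6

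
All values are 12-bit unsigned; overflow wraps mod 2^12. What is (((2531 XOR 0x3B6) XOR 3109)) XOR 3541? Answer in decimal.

2981

2531 = 100111100011
0x3B6 = 001110110110
→ XOR → 101001010101 = 2645
3109 = 110000100101
→ XOR → 011001110000 = 1648
3541 = 110111010101
→ XOR → 101110100101 = 2981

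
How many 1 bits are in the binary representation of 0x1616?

6

0x1616 = 1011000010110
Count the 1s: 1 + 1 + 1 + 1 + 1 + 1 = 6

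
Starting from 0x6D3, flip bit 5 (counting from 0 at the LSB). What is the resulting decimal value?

x = 11011010011
bit 5 is currently 0; toggle it via x ^ (1 << 5) = x ^ 32
→ 11011110011 = 1779

1779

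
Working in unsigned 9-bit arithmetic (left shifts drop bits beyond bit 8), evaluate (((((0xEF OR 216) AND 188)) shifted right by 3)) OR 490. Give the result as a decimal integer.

511

0xEF = 011101111
216 = 011011000
→ OR → 011111111 = 255
188 = 010111100
→ AND → 010111100 = 188
→ shifted right by 3 → 000010111 = 23
490 = 111101010
→ OR → 111111111 = 511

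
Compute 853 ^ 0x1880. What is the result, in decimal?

7125

853 = 0001101010101
0x1880 = 1100010000000
XOR → 1101111010101 = 7125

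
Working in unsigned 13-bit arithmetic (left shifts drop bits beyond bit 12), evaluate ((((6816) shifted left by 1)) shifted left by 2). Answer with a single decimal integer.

6816 = 1101010100000
→ shifted left by 1 (mod 2^13) → 1010101000000 = 5440
→ shifted left by 2 (mod 2^13) → 1010100000000 = 5376

5376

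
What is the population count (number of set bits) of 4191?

4191 = 1000001011111
Count the 1s: 1 + 1 + 1 + 1 + 1 + 1 + 1 = 7

7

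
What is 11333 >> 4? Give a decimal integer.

708

11333 = 10110001000101
shift right by 4 → 00001011000100 = 708
(equivalently, floor(11333 / 16))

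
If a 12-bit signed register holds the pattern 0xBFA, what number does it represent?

-1030

pattern = 101111111010 (MSB is 1 ⇒ negative)
Invert: 010000000101, add 1 → 010000000110 = 1030, so the value is -1030.
(Equivalently: 3066 - 2^12 = 3066 - 4096 = -1030.)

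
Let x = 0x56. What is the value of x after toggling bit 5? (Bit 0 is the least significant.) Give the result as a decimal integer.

x = 001010110
bit 5 is currently 0; toggle it via x ^ (1 << 5) = x ^ 32
→ 001110110 = 118

118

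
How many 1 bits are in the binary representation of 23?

4

23 = 10111
Count the 1s: 1 + 1 + 1 + 1 = 4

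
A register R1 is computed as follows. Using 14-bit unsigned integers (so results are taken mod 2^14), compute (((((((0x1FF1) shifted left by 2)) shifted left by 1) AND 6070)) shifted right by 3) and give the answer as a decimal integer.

752

0x1FF1 = 01111111110001
→ shifted left by 2 (mod 2^14) → 11111111000100 = 16324
→ shifted left by 1 (mod 2^14) → 11111110001000 = 16264
6070 = 01011110110110
→ AND → 01011110000000 = 6016
→ shifted right by 3 → 00001011110000 = 752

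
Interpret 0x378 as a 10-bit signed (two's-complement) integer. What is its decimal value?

pattern = 1101111000 (MSB is 1 ⇒ negative)
Invert: 0010000111, add 1 → 0010001000 = 136, so the value is -136.
(Equivalently: 888 - 2^10 = 888 - 1024 = -136.)

-136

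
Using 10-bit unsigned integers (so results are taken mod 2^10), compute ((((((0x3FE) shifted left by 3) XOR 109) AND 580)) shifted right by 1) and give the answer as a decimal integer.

258

0x3FE = 1111111110
→ shifted left by 3 (mod 2^10) → 1111110000 = 1008
109 = 0001101101
→ XOR → 1110011101 = 925
580 = 1001000100
→ AND → 1000000100 = 516
→ shifted right by 1 → 0100000010 = 258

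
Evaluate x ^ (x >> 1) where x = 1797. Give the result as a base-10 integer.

x = 11100000101 = 1797
x>>1 = 01110000010
XOR  = 10010000111 = 1159
(x ^ (x >> 1) gives the standard binary-reflected Gray code of x.)

1159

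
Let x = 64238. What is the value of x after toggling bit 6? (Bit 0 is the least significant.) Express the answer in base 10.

x = 1111101011101110
bit 6 is currently 1; toggle it via x ^ (1 << 6) = x ^ 64
→ 1111101010101110 = 64174

64174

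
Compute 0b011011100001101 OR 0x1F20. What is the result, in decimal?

16173

a = 11011100001101
0x1F20 = 01111100100000
 OR → 11111100101101 = 16173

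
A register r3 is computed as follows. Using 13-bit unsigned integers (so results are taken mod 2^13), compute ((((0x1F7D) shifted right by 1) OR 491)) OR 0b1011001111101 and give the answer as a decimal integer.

0x1F7D = 1111101111101
→ shifted right by 1 → 0111110111110 = 4030
491 = 0000111101011
→ OR → 0111111111111 = 4095
0b1011001111101 = 1011001111101
→ OR → 1111111111111 = 8191

8191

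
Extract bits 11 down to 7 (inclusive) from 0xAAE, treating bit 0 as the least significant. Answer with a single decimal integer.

v = 101010101110
Shift right by 7: 10101
Mask low 5 bits: 10101 = 21

21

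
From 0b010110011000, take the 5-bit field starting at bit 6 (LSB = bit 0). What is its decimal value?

22

v = 010110011000
Shift right by 6: 010110
Mask low 5 bits: 10110 = 22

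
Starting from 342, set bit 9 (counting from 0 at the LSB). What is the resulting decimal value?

x = 0101010110
bit 9 is currently 0; set it via x | (1 << 9) = x | 512
→ 1101010110 = 854

854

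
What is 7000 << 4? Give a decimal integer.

7000 = 00001101101011000
shift left by 4 → 11011010110000000 = 112000
(equivalently, 7000 × 2^4 = 7000 × 16)

112000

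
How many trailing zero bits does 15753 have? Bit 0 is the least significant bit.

0

15753 = 11110110001001
Trailing zeros: 0, so the lowest set bit is bit 0 (value 1).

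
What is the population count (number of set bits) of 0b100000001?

n = 100000001
Count the 1s: 1 + 1 = 2

2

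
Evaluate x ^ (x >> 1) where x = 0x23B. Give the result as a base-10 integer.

806

x = 1000111011 = 571
x>>1 = 0100011101
XOR  = 1100100110 = 806
(x ^ (x >> 1) gives the standard binary-reflected Gray code of x.)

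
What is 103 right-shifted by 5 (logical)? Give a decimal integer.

3

103 = 1100111
shift right by 5 → 0000011 = 3
(equivalently, floor(103 / 32))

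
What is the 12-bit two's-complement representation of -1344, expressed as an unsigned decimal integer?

2752

1344 in 12 bits: 010101000000
Invert: 101010111111
Add 1:  101011000000 = 2752
(Check: 2^12 - 1344 = 4096 - 1344 = 2752.)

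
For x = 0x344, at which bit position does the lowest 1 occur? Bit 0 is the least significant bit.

2

0x344 = 1101000100
Trailing zeros: 2, so the lowest set bit is bit 2 (value 4).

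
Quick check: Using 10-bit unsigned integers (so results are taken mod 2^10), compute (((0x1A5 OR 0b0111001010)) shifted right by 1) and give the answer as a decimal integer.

247

0x1A5 = 0110100101
0b0111001010 = 0111001010
→ OR → 0111101111 = 495
→ shifted right by 1 → 0011110111 = 247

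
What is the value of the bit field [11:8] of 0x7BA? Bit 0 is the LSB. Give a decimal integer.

v = 011110111010
Shift right by 8: 0111
Mask low 4 bits: 0111 = 7

7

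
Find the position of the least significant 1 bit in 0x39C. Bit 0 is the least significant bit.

2

0x39C = 1110011100
Trailing zeros: 2, so the lowest set bit is bit 2 (value 4).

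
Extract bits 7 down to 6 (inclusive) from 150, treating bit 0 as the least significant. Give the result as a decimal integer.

2

v = 010010110
Shift right by 6: 010
Mask low 2 bits: 10 = 2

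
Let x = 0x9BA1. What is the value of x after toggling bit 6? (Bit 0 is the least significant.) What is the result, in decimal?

39905

x = 1001101110100001
bit 6 is currently 0; toggle it via x ^ (1 << 6) = x ^ 64
→ 1001101111100001 = 39905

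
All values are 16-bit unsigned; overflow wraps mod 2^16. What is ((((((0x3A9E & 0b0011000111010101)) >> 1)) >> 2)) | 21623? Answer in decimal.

0x3A9E = 0011101010011110
0b0011000111010101 = 0011000111010101
→ & → 0011000010010100 = 12436
→ >> 1 → 0001100001001010 = 6218
→ >> 2 → 0000011000010010 = 1554
21623 = 0101010001110111
→ | → 0101011001110111 = 22135

22135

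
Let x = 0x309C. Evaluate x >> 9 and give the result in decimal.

24

0x309C = 11000010011100
shift right by 9 → 00000000011000 = 24
(equivalently, floor(12444 / 512))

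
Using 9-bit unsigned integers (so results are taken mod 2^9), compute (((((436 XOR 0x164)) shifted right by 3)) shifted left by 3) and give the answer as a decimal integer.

208

436 = 110110100
0x164 = 101100100
→ XOR → 011010000 = 208
→ shifted right by 3 → 000011010 = 26
→ shifted left by 3 (mod 2^9) → 011010000 = 208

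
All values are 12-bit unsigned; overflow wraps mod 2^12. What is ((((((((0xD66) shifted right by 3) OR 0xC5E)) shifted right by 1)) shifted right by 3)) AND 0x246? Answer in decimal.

0xD66 = 110101100110
→ shifted right by 3 → 000110101100 = 428
0xC5E = 110001011110
→ OR → 110111111110 = 3582
→ shifted right by 1 → 011011111111 = 1791
→ shifted right by 3 → 000011011111 = 223
0x246 = 001001000110
→ AND → 000001000110 = 70

70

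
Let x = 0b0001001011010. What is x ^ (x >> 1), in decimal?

x = 1001011010 = 602
x>>1 = 0100101101
XOR  = 1101110111 = 887
(x ^ (x >> 1) gives the standard binary-reflected Gray code of x.)

887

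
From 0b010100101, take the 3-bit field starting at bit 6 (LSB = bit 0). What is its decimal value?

2

v = 010100101
Shift right by 6: 010
Mask low 3 bits: 010 = 2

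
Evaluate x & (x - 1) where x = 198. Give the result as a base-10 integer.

x = 11000110 = 198
x - 1 = 11000101
AND   = 11000100 = 196
(x & (x - 1) clears the lowest set bit of x.)

196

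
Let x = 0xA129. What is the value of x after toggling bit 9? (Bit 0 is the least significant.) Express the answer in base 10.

41769

x = 1010000100101001
bit 9 is currently 0; toggle it via x ^ (1 << 9) = x ^ 512
→ 1010001100101001 = 41769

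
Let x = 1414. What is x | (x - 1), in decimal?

x = 10110000110 = 1414
x - 1 = 10110000101
OR    = 10110000111 = 1415
(x | (x - 1) sets all bits below the lowest set bit.)

1415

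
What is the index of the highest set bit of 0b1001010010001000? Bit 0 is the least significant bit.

0b1001010010001000 = 1001010010001000
The topmost 1 is at position 15 (since 2^15 = 32768 ≤ 38024 < 65536).

15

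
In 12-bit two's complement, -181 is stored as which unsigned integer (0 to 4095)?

3915

181 in 12 bits: 000010110101
Invert: 111101001010
Add 1:  111101001011 = 3915
(Check: 2^12 - 181 = 4096 - 181 = 3915.)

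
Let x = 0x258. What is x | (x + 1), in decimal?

x = 1001011000 = 600
x + 1 = 1001011001
OR    = 1001011001 = 601
(x | (x + 1) sets the lowest cleared bit.)

601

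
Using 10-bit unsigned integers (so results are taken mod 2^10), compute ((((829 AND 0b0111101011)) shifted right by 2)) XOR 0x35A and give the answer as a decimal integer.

784

829 = 1100111101
0b0111101011 = 0111101011
→ AND → 0100101001 = 297
→ shifted right by 2 → 0001001010 = 74
0x35A = 1101011010
→ XOR → 1100010000 = 784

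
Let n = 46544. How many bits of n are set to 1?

8

46544 = 1011010111010000
Count the 1s: 1 + 1 + 1 + 1 + 1 + 1 + 1 + 1 = 8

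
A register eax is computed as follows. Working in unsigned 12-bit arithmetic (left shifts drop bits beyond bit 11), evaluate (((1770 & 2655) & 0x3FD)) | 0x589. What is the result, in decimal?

1770 = 011011101010
2655 = 101001011111
→ & → 001001001010 = 586
0x3FD = 001111111101
→ & → 001001001000 = 584
0x589 = 010110001001
→ | → 011111001001 = 1993

1993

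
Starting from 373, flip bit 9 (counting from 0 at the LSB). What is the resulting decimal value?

885

x = 0101110101
bit 9 is currently 0; toggle it via x ^ (1 << 9) = x ^ 512
→ 1101110101 = 885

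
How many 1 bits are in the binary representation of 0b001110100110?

6

n = 1110100110
Count the 1s: 1 + 1 + 1 + 1 + 1 + 1 = 6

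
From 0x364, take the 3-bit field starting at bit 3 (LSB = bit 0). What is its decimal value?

4

v = 1101100100
Shift right by 3: 1101100
Mask low 3 bits: 100 = 4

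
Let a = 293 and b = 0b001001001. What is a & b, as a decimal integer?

1

293 = 100100101
b = 001001001
AND → 000000001 = 1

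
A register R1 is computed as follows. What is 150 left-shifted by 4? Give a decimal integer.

2400

150 = 000010010110
shift left by 4 → 100101100000 = 2400
(equivalently, 150 × 2^4 = 150 × 16)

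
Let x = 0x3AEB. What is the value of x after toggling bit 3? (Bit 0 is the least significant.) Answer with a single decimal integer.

15075

x = 11101011101011
bit 3 is currently 1; toggle it via x ^ (1 << 3) = x ^ 8
→ 11101011100011 = 15075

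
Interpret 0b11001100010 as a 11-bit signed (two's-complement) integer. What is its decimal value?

-414

pattern = 11001100010 (MSB is 1 ⇒ negative)
Invert: 00110011101, add 1 → 00110011110 = 414, so the value is -414.
(Equivalently: 1634 - 2^11 = 1634 - 2048 = -414.)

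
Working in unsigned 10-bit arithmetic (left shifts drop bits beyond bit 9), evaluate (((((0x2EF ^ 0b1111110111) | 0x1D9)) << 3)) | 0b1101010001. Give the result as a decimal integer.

985

0x2EF = 1011101111
0b1111110111 = 1111110111
→ ^ → 0100011000 = 280
0x1D9 = 0111011001
→ | → 0111011001 = 473
→ << 3 (mod 2^10) → 1011001000 = 712
0b1101010001 = 1101010001
→ | → 1111011001 = 985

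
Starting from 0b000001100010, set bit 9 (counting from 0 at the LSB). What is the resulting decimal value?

x = 000001100010
bit 9 is currently 0; set it via x | (1 << 9) = x | 512
→ 001001100010 = 610

610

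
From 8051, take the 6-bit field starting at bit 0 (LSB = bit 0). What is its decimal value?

51

v = 1111101110011
Shift right by 0: 1111101110011
Mask low 6 bits: 110011 = 51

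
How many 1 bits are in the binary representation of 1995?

8

1995 = 11111001011
Count the 1s: 1 + 1 + 1 + 1 + 1 + 1 + 1 + 1 = 8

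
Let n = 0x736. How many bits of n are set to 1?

7

0x736 = 11100110110
Count the 1s: 1 + 1 + 1 + 1 + 1 + 1 + 1 = 7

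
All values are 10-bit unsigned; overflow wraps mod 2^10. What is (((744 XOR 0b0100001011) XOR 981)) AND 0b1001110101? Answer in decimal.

52

744 = 1011101000
0b0100001011 = 0100001011
→ XOR → 1111100011 = 995
981 = 1111010101
→ XOR → 0000110110 = 54
0b1001110101 = 1001110101
→ AND → 0000110100 = 52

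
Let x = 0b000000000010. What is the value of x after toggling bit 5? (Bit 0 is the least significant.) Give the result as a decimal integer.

x = 000000000010
bit 5 is currently 0; toggle it via x ^ (1 << 5) = x ^ 32
→ 000000100010 = 34

34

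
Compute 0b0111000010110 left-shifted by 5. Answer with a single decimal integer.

x = 00000111000010110
shift left by 5 → 11100001011000000 = 115392
(equivalently, 3606 × 2^5 = 3606 × 32)

115392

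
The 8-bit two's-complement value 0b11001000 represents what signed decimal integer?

pattern = 11001000 (MSB is 1 ⇒ negative)
Invert: 00110111, add 1 → 00111000 = 56, so the value is -56.
(Equivalently: 200 - 2^8 = 200 - 256 = -56.)

-56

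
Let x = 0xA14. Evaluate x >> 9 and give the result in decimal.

0xA14 = 101000010100
shift right by 9 → 000000000101 = 5
(equivalently, floor(2580 / 512))

5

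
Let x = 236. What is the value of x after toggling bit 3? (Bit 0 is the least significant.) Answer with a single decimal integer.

228

x = 011101100
bit 3 is currently 1; toggle it via x ^ (1 << 3) = x ^ 8
→ 011100100 = 228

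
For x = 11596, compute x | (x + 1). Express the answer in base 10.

x = 10110101001100 = 11596
x + 1 = 10110101001101
OR    = 10110101001101 = 11597
(x | (x + 1) sets the lowest cleared bit.)

11597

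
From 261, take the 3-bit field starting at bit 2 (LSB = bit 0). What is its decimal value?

v = 100000101
Shift right by 2: 1000001
Mask low 3 bits: 001 = 1

1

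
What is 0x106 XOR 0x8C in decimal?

0x106 = 100000110
0x8C = 010001100
XOR → 110001010 = 394

394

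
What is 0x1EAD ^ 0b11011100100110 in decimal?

0x1EAD = 01111010101101
b = 11011100100110
XOR → 10100110001011 = 10635

10635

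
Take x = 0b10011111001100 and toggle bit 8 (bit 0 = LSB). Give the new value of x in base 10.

9932

x = 10011111001100
bit 8 is currently 1; toggle it via x ^ (1 << 8) = x ^ 256
→ 10011011001100 = 9932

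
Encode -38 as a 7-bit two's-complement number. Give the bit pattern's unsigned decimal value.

38 in 7 bits: 0100110
Invert: 1011001
Add 1:  1011010 = 90
(Check: 2^7 - 38 = 128 - 38 = 90.)

90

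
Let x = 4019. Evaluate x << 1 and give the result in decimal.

4019 = 0111110110011
shift left by 1 → 1111101100110 = 8038
(equivalently, 4019 × 2^1 = 4019 × 2)

8038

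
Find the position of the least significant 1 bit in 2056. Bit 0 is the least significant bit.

2056 = 100000001000
Trailing zeros: 3, so the lowest set bit is bit 3 (value 8).

3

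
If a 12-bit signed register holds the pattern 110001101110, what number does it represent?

-914

pattern = 110001101110 (MSB is 1 ⇒ negative)
Invert: 001110010001, add 1 → 001110010010 = 914, so the value is -914.
(Equivalently: 3182 - 2^12 = 3182 - 4096 = -914.)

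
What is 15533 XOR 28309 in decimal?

21048

15533 = 011110010101101
28309 = 110111010010101
XOR → 101001000111000 = 21048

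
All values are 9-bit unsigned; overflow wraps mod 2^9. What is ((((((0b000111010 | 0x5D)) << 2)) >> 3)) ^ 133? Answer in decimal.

0b000111010 = 000111010
0x5D = 001011101
→ | → 001111111 = 127
→ << 2 (mod 2^9) → 111111100 = 508
→ >> 3 → 000111111 = 63
133 = 010000101
→ ^ → 010111010 = 186

186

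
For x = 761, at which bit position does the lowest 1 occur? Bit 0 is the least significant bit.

0

761 = 1011111001
Trailing zeros: 0, so the lowest set bit is bit 0 (value 1).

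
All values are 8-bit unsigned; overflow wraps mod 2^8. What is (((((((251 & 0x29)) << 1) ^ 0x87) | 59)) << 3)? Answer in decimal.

251 = 11111011
0x29 = 00101001
→ & → 00101001 = 41
→ << 1 (mod 2^8) → 01010010 = 82
0x87 = 10000111
→ ^ → 11010101 = 213
59 = 00111011
→ | → 11111111 = 255
→ << 3 (mod 2^8) → 11111000 = 248

248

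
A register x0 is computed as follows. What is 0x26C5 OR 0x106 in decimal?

10183

0x26C5 = 10011011000101
0x106 = 00000100000110
 OR → 10011111000111 = 10183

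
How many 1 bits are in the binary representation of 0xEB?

0xEB = 11101011
Count the 1s: 1 + 1 + 1 + 1 + 1 + 1 = 6

6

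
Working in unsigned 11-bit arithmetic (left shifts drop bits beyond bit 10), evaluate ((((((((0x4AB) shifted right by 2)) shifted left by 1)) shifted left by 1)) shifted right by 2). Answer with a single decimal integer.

298

0x4AB = 10010101011
→ shifted right by 2 → 00100101010 = 298
→ shifted left by 1 (mod 2^11) → 01001010100 = 596
→ shifted left by 1 (mod 2^11) → 10010101000 = 1192
→ shifted right by 2 → 00100101010 = 298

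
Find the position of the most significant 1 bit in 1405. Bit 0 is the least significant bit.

1405 = 10101111101
The topmost 1 is at position 10 (since 2^10 = 1024 ≤ 1405 < 2048).

10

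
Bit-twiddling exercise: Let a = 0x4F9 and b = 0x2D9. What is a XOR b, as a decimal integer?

1568

0x4F9 = 10011111001
0x2D9 = 01011011001
XOR → 11000100000 = 1568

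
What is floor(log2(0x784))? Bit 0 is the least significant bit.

0x784 = 11110000100
The topmost 1 is at position 10 (since 2^10 = 1024 ≤ 1924 < 2048).

10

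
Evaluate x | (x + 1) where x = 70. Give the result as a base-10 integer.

71

x = 1000110 = 70
x + 1 = 1000111
OR    = 1000111 = 71
(x | (x + 1) sets the lowest cleared bit.)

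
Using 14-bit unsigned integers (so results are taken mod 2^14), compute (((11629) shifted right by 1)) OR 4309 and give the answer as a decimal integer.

11629 = 10110101101101
→ shifted right by 1 → 01011010110110 = 5814
4309 = 01000011010101
→ OR → 01011011110111 = 5879

5879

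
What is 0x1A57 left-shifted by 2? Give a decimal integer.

26972

0x1A57 = 001101001010111
shift left by 2 → 110100101011100 = 26972
(equivalently, 6743 × 2^2 = 6743 × 4)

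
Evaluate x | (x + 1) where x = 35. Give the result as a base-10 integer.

x = 100011 = 35
x + 1 = 100100
OR    = 100111 = 39
(x | (x + 1) sets the lowest cleared bit.)

39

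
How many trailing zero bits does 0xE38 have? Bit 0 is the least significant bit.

0xE38 = 111000111000
Trailing zeros: 3, so the lowest set bit is bit 3 (value 8).

3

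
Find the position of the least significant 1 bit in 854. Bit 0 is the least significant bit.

854 = 1101010110
Trailing zeros: 1, so the lowest set bit is bit 1 (value 2).

1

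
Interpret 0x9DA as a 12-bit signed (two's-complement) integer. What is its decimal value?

pattern = 100111011010 (MSB is 1 ⇒ negative)
Invert: 011000100101, add 1 → 011000100110 = 1574, so the value is -1574.
(Equivalently: 2522 - 2^12 = 2522 - 4096 = -1574.)

-1574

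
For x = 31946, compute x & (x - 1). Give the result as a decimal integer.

x = 111110011001010 = 31946
x - 1 = 111110011001001
AND   = 111110011001000 = 31944
(x & (x - 1) clears the lowest set bit of x.)

31944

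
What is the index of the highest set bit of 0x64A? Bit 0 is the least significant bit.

0x64A = 11001001010
The topmost 1 is at position 10 (since 2^10 = 1024 ≤ 1610 < 2048).

10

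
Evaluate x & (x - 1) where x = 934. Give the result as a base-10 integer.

x = 1110100110 = 934
x - 1 = 1110100101
AND   = 1110100100 = 932
(x & (x - 1) clears the lowest set bit of x.)

932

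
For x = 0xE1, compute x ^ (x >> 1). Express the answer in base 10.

x = 11100001 = 225
x>>1 = 01110000
XOR  = 10010001 = 145
(x ^ (x >> 1) gives the standard binary-reflected Gray code of x.)

145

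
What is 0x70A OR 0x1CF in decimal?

0x70A = 11100001010
0x1CF = 00111001111
 OR → 11111001111 = 1999

1999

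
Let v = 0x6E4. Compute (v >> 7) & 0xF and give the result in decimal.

v = 11011100100
Shift right by 7: 1101
Mask low 4 bits: 1101 = 13

13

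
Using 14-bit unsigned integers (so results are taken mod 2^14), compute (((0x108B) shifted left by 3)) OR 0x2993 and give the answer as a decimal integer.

11739

0x108B = 01000010001011
→ shifted left by 3 (mod 2^14) → 00010001011000 = 1112
0x2993 = 10100110010011
→ OR → 10110111011011 = 11739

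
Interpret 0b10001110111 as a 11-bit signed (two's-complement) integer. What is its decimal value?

pattern = 10001110111 (MSB is 1 ⇒ negative)
Invert: 01110001000, add 1 → 01110001001 = 905, so the value is -905.
(Equivalently: 1143 - 2^11 = 1143 - 2048 = -905.)

-905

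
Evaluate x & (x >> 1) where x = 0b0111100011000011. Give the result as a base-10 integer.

x = 111100011000011 = 30915
x>>1 = 011110001100001
AND  = 011100001000001 = 14401
(x & (x >> 1) has a 1 wherever x has two consecutive 1 bits.)

14401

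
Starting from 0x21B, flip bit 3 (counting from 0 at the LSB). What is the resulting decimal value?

531

x = 0001000011011
bit 3 is currently 1; toggle it via x ^ (1 << 3) = x ^ 8
→ 0001000010011 = 531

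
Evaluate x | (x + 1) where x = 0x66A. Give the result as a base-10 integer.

x = 11001101010 = 1642
x + 1 = 11001101011
OR    = 11001101011 = 1643
(x | (x + 1) sets the lowest cleared bit.)

1643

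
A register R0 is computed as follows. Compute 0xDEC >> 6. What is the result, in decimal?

55

0xDEC = 110111101100
shift right by 6 → 000000110111 = 55
(equivalently, floor(3564 / 64))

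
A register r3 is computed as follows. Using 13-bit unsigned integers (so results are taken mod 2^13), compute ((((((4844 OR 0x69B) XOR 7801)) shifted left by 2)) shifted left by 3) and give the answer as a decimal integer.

4288

4844 = 1001011101100
0x69B = 0011010011011
→ OR → 1011011111111 = 5887
7801 = 1111001111001
→ XOR → 0100010000110 = 2182
→ shifted left by 2 (mod 2^13) → 0001000011000 = 536
→ shifted left by 3 (mod 2^13) → 1000011000000 = 4288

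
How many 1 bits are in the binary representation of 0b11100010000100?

n = 11100010000100
Count the 1s: 1 + 1 + 1 + 1 + 1 = 5

5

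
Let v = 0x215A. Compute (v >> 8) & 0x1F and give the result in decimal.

v = 10000101011010
Shift right by 8: 100001
Mask low 5 bits: 00001 = 1

1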